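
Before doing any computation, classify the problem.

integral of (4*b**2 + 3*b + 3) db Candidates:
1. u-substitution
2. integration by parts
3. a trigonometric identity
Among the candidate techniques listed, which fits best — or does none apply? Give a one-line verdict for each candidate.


Method: no special technique — nothing composite, nothing rational, nothing trigonometric — each constant-multiple power of b integrates by the power rule alone.
- u-substitution — any workable substitution here is cosmetic — the integrand is already in directly integrable form.
- integration by parts — splitting off a factor buys nothing — the integrand integrates directly without parts.
- a trigonometric identity: with no trigonometric functions present, identity rewriting has no target.


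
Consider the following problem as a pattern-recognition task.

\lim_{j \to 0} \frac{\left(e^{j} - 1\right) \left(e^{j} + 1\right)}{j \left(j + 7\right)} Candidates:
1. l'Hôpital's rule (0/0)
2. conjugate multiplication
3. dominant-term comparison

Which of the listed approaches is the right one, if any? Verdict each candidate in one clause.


Diagnosis: l'Hôpital's rule (0/0) — the 0/0 form at 0 is the signature situation for l'Hôpital's rule. A first-order expansion at the point is an equally standard path; the rule packages it.
- l'Hôpital's rule (0/0) — applicable, and directly so.
- conjugate multiplication — no divergent radical difference is present for a conjugate pair to cancel.
- dominant-term comparison — no ranking of term growth rates resolves the limit here.


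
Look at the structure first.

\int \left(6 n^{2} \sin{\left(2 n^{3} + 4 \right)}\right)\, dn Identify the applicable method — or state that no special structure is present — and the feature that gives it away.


Best approach: u-substitution — gathered as a product, the integrand carries the factor 6 n^{2} — up to a constant, the derivative of the inner expression 2 n^{3} + 4 — so u = 2 n^{3} + 4 collapses the integral.


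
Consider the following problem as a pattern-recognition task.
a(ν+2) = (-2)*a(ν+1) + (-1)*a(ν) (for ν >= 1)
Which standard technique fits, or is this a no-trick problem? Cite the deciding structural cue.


Technique: the characteristic-root method — every coefficient is a fixed number and the forcing is zero — substitute r^ν and read off the root equation.


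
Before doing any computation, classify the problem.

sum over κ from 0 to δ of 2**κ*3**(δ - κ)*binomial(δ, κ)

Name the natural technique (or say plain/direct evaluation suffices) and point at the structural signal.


Method: the binomial theorem — terms weighting binomial(δ, κ) against matched powers of 2 and 3 reassemble into (2 + 3)^δ by the binomial theorem.


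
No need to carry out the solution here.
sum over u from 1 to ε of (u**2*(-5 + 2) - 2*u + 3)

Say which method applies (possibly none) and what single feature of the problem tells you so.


Diagnosis: no special technique — Faulhaber territory: sum each constant-multiple power of u with its closed-form formula, no trick required.


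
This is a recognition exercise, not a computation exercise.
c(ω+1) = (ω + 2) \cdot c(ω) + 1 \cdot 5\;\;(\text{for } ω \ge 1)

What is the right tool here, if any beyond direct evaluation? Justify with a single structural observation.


Verdict: a summation factor — it is first-order linear but the coefficient ω + 2 depends on the index, so multiply through by a summation factor to telescope it.


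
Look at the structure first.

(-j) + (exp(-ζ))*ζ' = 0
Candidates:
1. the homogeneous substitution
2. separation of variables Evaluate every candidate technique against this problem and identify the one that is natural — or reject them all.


Method: separation of variables — separating collects all ζ-dependence with the derivative and leaves all j-dependence opposite: variables separate.
- the homogeneous substitution — rescaling both variables together changes the slope, so no ratio substitution collapses it.
- separation of variables — yes — fits the structure here.


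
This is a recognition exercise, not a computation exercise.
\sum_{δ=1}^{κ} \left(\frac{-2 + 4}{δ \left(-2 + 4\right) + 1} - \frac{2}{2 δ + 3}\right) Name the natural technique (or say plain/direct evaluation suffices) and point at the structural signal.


Technique: telescoping — a difference of consecutive values of one function (\frac{-2 + 4}{δ \left(-2 + 4\right) + 1} at one index and the next) — telescoping by construction.


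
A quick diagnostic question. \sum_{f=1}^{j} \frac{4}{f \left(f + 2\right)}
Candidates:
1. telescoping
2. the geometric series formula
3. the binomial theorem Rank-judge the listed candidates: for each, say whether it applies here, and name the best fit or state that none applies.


Method: telescoping — rewrite \frac{4}{f \left(f + 2\right)} as simple fractions and successive terms eat each other — only the edges survive.
- telescoping — a fit — the right tool for this form.
- the geometric series formula: the ratio of consecutive terms depends on the index.
- the binomial theorem — the terms do not reassemble into a binomial power.


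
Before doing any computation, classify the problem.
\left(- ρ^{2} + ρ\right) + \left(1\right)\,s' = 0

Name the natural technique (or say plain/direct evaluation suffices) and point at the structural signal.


Method: no special technique — with s absent the equation is not coupled at all: direct integration in ρ.


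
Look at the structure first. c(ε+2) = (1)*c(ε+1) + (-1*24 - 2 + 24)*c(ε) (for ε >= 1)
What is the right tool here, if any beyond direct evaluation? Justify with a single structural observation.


Method: the characteristic-root method — no index-dependence in the weights and nothing inhomogeneous: classic characteristic-equation setup.


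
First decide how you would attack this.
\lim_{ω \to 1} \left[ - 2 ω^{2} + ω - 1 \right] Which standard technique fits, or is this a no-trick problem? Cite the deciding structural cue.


Best approach: no special technique — no vanishing denominator and no indeterminate clash at the point — evaluation is immediate.


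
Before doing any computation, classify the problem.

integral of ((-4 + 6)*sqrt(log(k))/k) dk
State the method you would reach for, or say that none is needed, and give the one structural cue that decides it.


Verdict: u-substitution — the only nontrivial dependence routes through log(k), whose derivative supplies the leftover factor up to a constant multiple — u = log(k) flattens it.


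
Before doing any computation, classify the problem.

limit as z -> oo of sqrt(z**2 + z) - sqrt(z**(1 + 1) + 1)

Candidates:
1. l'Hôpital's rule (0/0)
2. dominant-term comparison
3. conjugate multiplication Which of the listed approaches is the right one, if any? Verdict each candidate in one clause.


Verdict: conjugate multiplication — the difference sqrt(z**2 + z) - sqrt(z**(1 + 1) + 1) is an ∞ − ∞ stalemate; its conjugate partner breaks the tie.
- l'Hôpital's rule (0/0): substitution produces ∞ − ∞ rather than a vanishing quotient; the rule needs a 0/0 ratio to act on.
- dominant-term comparison: no ranking of term growth rates resolves the limit here.
- conjugate multiplication: yes — fits the structure here.


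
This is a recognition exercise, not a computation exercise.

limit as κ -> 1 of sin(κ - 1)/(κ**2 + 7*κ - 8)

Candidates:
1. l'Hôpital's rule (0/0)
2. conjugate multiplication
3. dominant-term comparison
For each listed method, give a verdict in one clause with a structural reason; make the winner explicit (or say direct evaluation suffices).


Diagnosis: l'Hôpital's rule (0/0) — plug in 1: top and bottom both hit zero, so differentiate each and retry. One could equally expand both pieces locally and compare leading terms; the rule does that in one stroke.
- l'Hôpital's rule (0/0) — applies; the problem has the shape this method handles.
- conjugate multiplication — multiplying by a conjugate would not remove any indeterminacy here.
- dominant-term comparison: this is not a rational comparison of growth rates at infinity.


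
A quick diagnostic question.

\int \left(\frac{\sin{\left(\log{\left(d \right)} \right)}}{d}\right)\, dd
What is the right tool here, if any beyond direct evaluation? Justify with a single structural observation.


Method: u-substitution — collected, the integrand has one factor that is, up to a constant, the derivative of an inner expression the rest depends on — substitute for that inner expression.


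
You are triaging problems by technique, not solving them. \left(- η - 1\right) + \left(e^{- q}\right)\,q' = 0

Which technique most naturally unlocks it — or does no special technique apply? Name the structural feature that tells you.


Diagnosis: separation of variables — solved for the derivative, the right side splits multiplicatively into a function of each variable alone — divide and integrate each side. The equation is exact as it stands too — a potential function exists — though separation reads the split structure directly.


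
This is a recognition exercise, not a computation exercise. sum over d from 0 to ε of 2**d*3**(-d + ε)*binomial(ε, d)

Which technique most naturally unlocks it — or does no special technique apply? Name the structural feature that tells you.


Diagnosis: the binomial theorem — terms weighting binomial(ε, d) against matched powers of 2 and 3 reassemble into (2 + 3)^ε by the binomial theorem.


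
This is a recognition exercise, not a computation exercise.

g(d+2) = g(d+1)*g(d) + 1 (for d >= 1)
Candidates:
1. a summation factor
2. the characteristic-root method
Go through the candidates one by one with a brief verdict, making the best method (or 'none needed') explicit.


Diagnosis: no special technique — no ansatz, no master substitution, no summation factor survives the nonlinearity here.
- a summation factor — the recursion is nonlinear — outside the first-order linear family a summation factor addresses.
- the characteristic-root method: nonlinearity rules out exponential-mode superposition from the start.


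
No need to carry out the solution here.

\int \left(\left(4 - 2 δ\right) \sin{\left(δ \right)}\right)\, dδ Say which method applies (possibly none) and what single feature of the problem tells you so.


Method: integration by parts — differentiate 4 - 2 δ, integrate \sin{\left(δ \right)}: each pass lowers the polynomial degree, so parts terminates.


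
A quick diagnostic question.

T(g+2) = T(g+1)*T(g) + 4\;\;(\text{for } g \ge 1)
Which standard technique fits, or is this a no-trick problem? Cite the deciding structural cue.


Technique: no special technique — the recurrence is nonlinear in the sequence values; study it directly, no linear machinery applies.


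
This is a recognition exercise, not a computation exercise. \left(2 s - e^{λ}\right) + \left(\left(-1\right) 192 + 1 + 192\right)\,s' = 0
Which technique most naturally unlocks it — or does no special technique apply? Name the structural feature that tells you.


Method: a linear integrating factor — the equation is linear in s with coefficient 2; multiplying by the integrating factor exp(∫2) makes the left side a perfect derivative.


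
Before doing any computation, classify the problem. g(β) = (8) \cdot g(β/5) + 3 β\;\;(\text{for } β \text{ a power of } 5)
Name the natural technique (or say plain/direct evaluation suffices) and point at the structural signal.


Technique: the master substitution — treat m = log base 5 of β as the new clock: one recursion step advances m by one while β scales by 5.


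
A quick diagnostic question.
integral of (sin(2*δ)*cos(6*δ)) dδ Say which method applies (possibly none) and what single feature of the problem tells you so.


Diagnosis: a trigonometric identity — the identity turns sin(2*δ)*cos(6*δ) into two lone cosines/sines, each trivially integrable.


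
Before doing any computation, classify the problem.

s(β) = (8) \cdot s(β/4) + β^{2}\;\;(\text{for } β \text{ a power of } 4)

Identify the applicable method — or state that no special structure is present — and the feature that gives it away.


Technique: the master substitution — the argument shrinks by the factor 4, so measure the index on a logarithmic scale and the recursion becomes a shift.


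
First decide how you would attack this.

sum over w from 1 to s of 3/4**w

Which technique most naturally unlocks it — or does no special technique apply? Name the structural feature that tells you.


Diagnosis: the geometric series formula — consecutive terms stand in a fixed index-free ratio — the geometric sum formula closes it.


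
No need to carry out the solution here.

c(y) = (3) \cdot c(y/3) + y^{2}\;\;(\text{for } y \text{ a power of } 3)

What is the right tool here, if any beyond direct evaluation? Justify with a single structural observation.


Verdict: the master substitution — treat m = log base 3 of y as the new clock: one recursion step advances m by one while y scales by 3.


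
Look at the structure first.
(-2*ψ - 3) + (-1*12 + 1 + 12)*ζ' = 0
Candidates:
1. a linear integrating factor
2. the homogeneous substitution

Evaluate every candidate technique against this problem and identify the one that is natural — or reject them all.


Verdict: no special technique — with ζ absent the equation is not coupled at all: direct integration in ψ.
- a linear integrating factor: with the unknown absent the integrating factor is a formality; direct integration is the working structure.
- the homogeneous substitution: the slope changes under joint rescaling, failing the degree-zero test.


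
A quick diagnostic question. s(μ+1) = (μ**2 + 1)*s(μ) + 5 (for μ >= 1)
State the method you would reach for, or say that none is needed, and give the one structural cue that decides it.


Technique: a summation factor — first-order, linear, moving coefficient μ**2 + 1: the discrete analogue of an integrating factor handles it.


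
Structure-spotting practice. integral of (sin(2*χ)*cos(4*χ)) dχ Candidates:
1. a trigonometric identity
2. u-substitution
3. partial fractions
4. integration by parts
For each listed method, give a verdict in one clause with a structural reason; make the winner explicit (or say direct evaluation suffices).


Best approach: a trigonometric identity — cross-frequency products like sin(2*χ)*cos(4*χ) are the textbook product-to-sum case — the identity converts them to directly integrable sinusoids.
- a trigonometric identity: applies; the problem has the shape this method handles.
- u-substitution — no subexpression of the integrand pairs with its own derivative as a factor — individual terms may offer their own substitutions, but any change of variable covering the whole integral would have to be constructed from outside the expression.
- partial fractions — there is no rational-function structure to decompose.
- integration by parts — not the natural route: no polynomial-kernel product appears — a recursive parts reduction of the trigonometric product exists, but the identity rewrite is direct.


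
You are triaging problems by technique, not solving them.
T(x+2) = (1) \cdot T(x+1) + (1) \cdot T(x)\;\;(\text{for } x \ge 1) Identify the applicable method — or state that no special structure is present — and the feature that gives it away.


Verdict: the characteristic-root method — every coefficient is a fixed number and the forcing is zero — substitute r^x and read off the root equation.


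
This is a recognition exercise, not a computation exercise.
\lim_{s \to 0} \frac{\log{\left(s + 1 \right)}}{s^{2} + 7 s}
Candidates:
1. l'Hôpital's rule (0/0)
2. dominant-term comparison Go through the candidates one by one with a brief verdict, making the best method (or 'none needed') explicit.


Technique: l'Hôpital's rule (0/0) — substituting 0 gives 0 over 0; differentiate top and bottom once and re-evaluate. A local series expansion at the point resolves it as well; the rule is the packaged version of that step.
- l'Hôpital's rule (0/0) — applies; the problem has the shape this method handles.
- dominant-term comparison: leading-power comparison does not apply to this form.


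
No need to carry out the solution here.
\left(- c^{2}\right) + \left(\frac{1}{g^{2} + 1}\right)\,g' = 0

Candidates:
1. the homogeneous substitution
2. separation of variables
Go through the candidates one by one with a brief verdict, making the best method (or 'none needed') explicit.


Technique: separation of variables — a product of single-variable factors, c^{2} and g^{2} + 1 — the textbook separable form.
- the homogeneous substitution: solved for the derivative, the right side changes under joint scaling of the two variables.
- separation of variables — applies; the problem has the shape this method handles.


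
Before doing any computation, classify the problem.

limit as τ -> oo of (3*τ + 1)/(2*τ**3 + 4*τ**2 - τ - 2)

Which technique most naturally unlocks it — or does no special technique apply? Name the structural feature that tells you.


Verdict: dominant-term comparison — at large τ only the top-degree terms survive; compare the leading terms and the limit falls out. As a single quotient, the ∞/∞ shape would yield to repeated differentiation as well — the growth comparison gets there in one look.


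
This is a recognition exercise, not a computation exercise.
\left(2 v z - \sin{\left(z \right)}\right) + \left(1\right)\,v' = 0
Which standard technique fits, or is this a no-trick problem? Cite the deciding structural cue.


Technique: a linear integrating factor — the unknown enters only to the first power against a nonzero forcing term — the integrating-factor template applies directly.


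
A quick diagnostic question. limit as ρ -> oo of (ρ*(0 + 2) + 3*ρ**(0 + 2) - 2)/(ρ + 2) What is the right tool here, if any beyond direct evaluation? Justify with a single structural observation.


Verdict: dominant-term comparison — divide by the highest power of ρ present: lower-order terms vanish and the dominant ratio remains. As a single quotient, the ∞/∞ shape would yield to repeated differentiation as well — the growth comparison gets there in one look.


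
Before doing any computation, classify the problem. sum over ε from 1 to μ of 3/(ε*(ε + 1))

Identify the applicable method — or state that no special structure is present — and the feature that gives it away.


Technique: telescoping — rewrite 3/(ε*(ε + 1)) as simple fractions and successive terms eat each other — only the edges survive.


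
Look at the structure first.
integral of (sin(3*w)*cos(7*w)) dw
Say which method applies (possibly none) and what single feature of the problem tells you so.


Diagnosis: a trigonometric identity — distinct frequencies under one product (sin(3*w)*cos(7*w)): the product-to-sum identity is the systematic route to an integrable form.


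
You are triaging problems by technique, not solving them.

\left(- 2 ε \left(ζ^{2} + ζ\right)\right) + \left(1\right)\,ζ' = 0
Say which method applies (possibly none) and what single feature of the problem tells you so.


Technique: separation of variables — one side of the product carries the independent variable, the other the unknown — the textbook separation shape. A Bernoulli substitution applies to this equation as given; separation takes the same equation in its displayed form.


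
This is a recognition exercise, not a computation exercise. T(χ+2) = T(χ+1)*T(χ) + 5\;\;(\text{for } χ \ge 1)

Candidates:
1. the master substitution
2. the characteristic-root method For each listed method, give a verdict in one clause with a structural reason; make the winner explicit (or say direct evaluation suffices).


Technique: no special technique — this one you iterate or analyze qualitatively: the nonlinearity defeats linear solution methods.
- the master substitution — with no divided-index recursive call, reindexing by powers of a base buys nothing.
- the characteristic-root method: the recursion is nonlinear in the sequence values, so no linear-modes ansatz applies.


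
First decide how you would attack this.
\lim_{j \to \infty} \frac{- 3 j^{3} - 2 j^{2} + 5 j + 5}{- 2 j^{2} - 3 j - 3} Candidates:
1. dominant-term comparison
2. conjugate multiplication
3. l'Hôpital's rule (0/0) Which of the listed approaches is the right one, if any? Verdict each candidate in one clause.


Technique: dominant-term comparison — growth-rate triage: the leading powers of j decide the limit, everything else is noise.
- dominant-term comparison: yes, a natural case for it.
- conjugate multiplication — the conjugate move applies to radical differences, which this is not.
- l'Hôpital's rule (0/0) — as a single quotient the expression runs to ∞/∞ at the limit point — an at-infinity form of the rule would apply, though the leading-growth comparison is the direct reading.


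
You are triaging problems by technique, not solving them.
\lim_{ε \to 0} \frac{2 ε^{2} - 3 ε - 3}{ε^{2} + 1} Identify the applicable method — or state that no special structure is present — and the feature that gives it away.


Method: no special technique — no vanishing denominator and no indeterminate clash at the point — evaluation is immediate.


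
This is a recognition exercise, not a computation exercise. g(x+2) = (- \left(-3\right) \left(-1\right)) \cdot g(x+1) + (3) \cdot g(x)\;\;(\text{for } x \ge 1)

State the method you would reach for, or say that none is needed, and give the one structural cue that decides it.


Technique: the characteristic-root method — the recurrence is linear and homogeneous with constant coefficients, so the ansatz r^x turns it into a polynomial equation for r.


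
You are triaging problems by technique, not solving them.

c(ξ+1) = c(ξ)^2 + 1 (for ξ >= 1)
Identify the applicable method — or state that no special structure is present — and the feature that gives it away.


Verdict: no special technique — the new term depends nonlinearly on the old ones, which disqualifies every superposition-based technique.


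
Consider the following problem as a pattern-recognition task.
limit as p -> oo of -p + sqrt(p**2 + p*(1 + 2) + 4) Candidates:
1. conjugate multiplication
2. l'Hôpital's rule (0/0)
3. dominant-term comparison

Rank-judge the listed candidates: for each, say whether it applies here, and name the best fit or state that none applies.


Diagnosis: conjugate multiplication — the difference sqrt(p**2 + p*(1 + 2) + 4) - p is an ∞ − ∞ stalemate; its conjugate partner breaks the tie.
- conjugate multiplication — a fit — the right tool for this form.
- l'Hôpital's rule (0/0) — the expression is a difference driving to ∞ − ∞, not a 0/0 quotient — there is no ratio for the rule to differentiate.
- dominant-term comparison: leading-power comparison does not apply to this form.


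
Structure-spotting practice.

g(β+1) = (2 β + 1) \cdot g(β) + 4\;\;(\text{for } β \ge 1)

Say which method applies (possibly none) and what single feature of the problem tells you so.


Method: a summation factor — one step of memory with a weight 2 β + 1 that changes as the index grows — the summation-factor construction is built for this.


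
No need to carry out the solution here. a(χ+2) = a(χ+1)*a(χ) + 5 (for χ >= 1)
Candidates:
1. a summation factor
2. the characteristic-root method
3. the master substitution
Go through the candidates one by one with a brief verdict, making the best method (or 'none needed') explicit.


Technique: no special technique — each new value is a nonlinear function of earlier ones — scaling arguments and superposition both fail.
- a summation factor — the recursion is nonlinear — outside the first-order linear family a summation factor addresses.
- the characteristic-root method: nonlinearity rules out exponential-mode superposition from the start.
- the master substitution: the recursion shifts the index rather than dividing it.


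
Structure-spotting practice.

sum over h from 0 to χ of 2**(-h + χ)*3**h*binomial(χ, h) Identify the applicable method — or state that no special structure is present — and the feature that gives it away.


Diagnosis: the binomial theorem — binomial coefficients against complementary powers of 3 and 2: recognize the binomial expansion and resum.


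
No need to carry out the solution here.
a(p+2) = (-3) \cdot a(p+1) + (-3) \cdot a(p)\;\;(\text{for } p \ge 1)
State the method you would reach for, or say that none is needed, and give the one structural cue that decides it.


Technique: the characteristic-root method — the recurrence treats every index alike (constant coefficients, no forcing) — precisely the regime where r^p trials close it.


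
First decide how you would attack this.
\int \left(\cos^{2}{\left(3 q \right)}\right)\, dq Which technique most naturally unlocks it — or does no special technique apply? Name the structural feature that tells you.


Technique: a trigonometric identity — \cos^{2}{\left(3 q \right)} is an even power — the power-reduction identity rewrites it into first-degree cosines.


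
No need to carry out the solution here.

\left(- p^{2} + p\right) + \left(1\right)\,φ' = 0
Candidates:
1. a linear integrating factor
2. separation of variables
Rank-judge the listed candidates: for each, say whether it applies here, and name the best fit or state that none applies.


Technique: no special technique — solved for the derivative, no φ appears — this is antidifferentiation in p wearing ODE clothing.
- a linear integrating factor: with the unknown absent the integrating factor is a formality; direct integration is the working structure.
- separation of variables: any separation here is vacuous (nothing depends on the unknown); direct integration is the honest label.


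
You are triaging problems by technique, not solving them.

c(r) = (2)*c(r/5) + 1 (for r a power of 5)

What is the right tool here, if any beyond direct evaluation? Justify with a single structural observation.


Technique: the master substitution — index division is the fingerprint: r/5 in the recursive call means substitute r = 5^m.


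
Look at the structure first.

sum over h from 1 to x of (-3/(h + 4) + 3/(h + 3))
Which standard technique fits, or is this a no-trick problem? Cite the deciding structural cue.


Technique: telescoping — the generic term is a one-step difference of 3/(h + 3), so partial sums shortcut to endpoint evaluation.


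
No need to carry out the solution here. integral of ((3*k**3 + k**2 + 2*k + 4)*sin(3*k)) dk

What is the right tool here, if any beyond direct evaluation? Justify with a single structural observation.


Verdict: integration by parts — differentiate 3*k**3 + k**2 + 2*k + 4, integrate sin(3*k): each pass lowers the polynomial degree, so parts terminates.


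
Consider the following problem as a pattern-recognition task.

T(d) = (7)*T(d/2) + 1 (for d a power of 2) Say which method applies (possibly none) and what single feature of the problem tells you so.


Best approach: the master substitution — index division is the fingerprint: d/2 in the recursive call means substitute d = 2^m.


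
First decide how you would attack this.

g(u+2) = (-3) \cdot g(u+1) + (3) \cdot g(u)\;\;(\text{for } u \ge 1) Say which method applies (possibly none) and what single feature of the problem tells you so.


Best approach: the characteristic-root method — fixed numeric weights on consecutive terms and no forcing term added: the root method in its home territory.


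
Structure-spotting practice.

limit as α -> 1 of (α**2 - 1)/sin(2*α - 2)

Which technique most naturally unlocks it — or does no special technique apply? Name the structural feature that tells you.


Best approach: l'Hôpital's rule (0/0) — substituting 1 gives 0 over 0; differentiate top and bottom once and re-evaluate. One could equally expand both pieces locally and compare leading terms; the rule does that in one stroke.


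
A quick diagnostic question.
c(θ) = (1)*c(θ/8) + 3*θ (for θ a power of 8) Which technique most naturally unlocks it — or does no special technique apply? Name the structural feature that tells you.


Best approach: the master substitution — divide-the-index recursion (θ/8 inside the call) straightens out once the index is rewritten as 8^m.


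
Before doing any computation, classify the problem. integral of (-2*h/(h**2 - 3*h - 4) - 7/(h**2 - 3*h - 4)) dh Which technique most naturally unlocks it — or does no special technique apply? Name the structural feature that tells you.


Verdict: partial fractions — h**2 - 3*h - 4 splits into linear pieces, so the quotient is a sum of simple fractions — decompose before integrating.


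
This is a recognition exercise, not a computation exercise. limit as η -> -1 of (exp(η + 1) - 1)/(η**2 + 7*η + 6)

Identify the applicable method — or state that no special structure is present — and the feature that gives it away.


Diagnosis: l'Hôpital's rule (0/0) — substituting -1 gives 0 over 0; differentiate top and bottom once and re-evaluate. A local series expansion at the point resolves it as well; the rule is the packaged version of that step.


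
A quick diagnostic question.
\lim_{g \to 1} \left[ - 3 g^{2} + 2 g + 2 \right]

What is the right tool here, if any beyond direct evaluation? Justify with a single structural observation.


Verdict: no special technique — the function is continuous at 1; evaluation is itself the limit, no machinery required.


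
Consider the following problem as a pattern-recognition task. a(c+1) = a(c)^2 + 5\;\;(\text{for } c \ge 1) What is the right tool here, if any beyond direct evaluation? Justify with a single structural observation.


Verdict: no special technique — this one you iterate or analyze qualitatively: the nonlinearity defeats linear solution methods.


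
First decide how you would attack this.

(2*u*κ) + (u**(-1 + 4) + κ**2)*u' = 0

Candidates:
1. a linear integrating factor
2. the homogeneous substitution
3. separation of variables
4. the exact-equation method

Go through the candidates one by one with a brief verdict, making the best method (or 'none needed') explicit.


Technique: the exact-equation method — because the two cross partials coincide, the form is conservative as written — recover its potential in (κ, u).
- a linear integrating factor: a nonlinear term in the unknown puts this outside the integrating-factor template.
- the homogeneous substitution — the slope is not a function of the ratio of the variables alone.
- separation of variables: the two dependences are entangled, not a clean product of one-variable pieces.
- the exact-equation method: applicable, and directly so.


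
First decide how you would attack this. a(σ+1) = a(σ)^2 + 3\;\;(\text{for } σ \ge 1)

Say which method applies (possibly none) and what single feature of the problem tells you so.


Verdict: no special technique — this one you iterate or analyze qualitatively: the nonlinearity defeats linear solution methods.


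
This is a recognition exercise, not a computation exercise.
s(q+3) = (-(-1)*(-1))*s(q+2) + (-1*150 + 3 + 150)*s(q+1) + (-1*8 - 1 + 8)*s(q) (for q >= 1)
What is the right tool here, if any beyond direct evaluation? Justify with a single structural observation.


Diagnosis: the characteristic-root method — the recurrence is linear and homogeneous with constant coefficients, so the ansatz r^q turns it into a polynomial equation for r.


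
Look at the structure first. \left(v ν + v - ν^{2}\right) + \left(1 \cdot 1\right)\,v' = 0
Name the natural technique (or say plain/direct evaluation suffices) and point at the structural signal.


Best approach: a linear integrating factor — the unknown enters only to the first power against a nonzero forcing term — the integrating-factor template applies directly.


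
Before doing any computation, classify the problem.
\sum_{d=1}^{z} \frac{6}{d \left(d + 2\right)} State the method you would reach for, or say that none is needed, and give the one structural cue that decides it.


Verdict: telescoping — \frac{6}{d \left(d + 2\right)} decomposes into shift-paired simple fractions; the series telescopes to finitely many boundary pieces.


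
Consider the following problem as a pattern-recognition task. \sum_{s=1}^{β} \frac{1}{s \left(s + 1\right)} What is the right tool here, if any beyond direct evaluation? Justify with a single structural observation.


Verdict: telescoping — rewrite \frac{1}{s \left(s + 1\right)} as simple fractions and successive terms eat each other — only the edges survive.


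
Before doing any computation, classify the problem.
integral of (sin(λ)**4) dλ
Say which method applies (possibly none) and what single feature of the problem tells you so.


Method: a trigonometric identity — the even trigonometric power sin(λ)**4 reduces by a double-angle identity before any integration is attempted.


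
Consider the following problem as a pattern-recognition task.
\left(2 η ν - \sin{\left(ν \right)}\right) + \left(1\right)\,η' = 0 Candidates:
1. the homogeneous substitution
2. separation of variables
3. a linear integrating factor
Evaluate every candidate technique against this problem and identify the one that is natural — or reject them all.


Technique: a linear integrating factor — linear in the unknown with genuine forcing: multiply through by the exponential of the integrated coefficient and the left side closes into one derivative.
- the homogeneous substitution: the slope changes under joint rescaling, failing the degree-zero test.
- separation of variables: no algebra isolates the independent variable on one side and the unknown on the other.
- a linear integrating factor: a fit — the right tool for this form.


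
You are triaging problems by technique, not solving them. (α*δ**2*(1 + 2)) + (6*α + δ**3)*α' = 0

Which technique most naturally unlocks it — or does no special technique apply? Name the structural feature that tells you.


Diagnosis: the exact-equation method — because the two cross partials coincide, the form is conservative as written — recover its potential in (δ, α).


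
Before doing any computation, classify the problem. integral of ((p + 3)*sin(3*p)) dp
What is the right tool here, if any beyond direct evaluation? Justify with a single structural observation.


Verdict: integration by parts — differentiate p + 3, integrate sin(3*p): each pass lowers the polynomial degree, so parts terminates.


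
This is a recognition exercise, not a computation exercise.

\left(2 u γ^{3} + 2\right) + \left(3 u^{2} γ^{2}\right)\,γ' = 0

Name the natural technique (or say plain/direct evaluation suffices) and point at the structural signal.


Technique: the exact-equation method — 2 u γ^{3} + 2 and 3 u^{2} γ^{2} pass the exactness check on the nose, so no integrating factor in u or γ is needed at all.


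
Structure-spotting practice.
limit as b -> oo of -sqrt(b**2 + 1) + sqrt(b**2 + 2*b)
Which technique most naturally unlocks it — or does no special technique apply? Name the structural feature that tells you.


Verdict: conjugate multiplication — an infinity-minus-infinity difference with a surviving radical — multiply by the conjugate to cancel the divergence.


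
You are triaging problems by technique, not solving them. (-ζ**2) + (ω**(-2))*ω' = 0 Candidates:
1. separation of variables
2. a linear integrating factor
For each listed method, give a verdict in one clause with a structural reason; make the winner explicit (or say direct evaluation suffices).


Verdict: separation of variables — separating collects all ω-dependence with the derivative and leaves all ζ-dependence opposite: variables separate.
- separation of variables — applies; the problem has the shape this method handles.
- a linear integrating factor: the unknown enters nonlinearly (through a power, a denominator, or a transcendental function), which the linear integrating-factor recipe cannot absorb as-is — any repair would come from a preliminary substitution, not the factor.


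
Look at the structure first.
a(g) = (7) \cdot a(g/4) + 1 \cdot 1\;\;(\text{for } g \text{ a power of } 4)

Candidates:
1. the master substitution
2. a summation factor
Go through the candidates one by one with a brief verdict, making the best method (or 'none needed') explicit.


Verdict: the master substitution — the argument contracts 4-fold per step: reindex g exponentially and solve the linear recurrence in the new index.
- the master substitution: yes — fits the structure here.
- a summation factor — a divided-index call is outside the fixed-shift first-order family a summation factor normalizes.


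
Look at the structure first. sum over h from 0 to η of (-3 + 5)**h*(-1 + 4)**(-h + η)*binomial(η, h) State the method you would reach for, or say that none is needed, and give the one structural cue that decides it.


Verdict: the binomial theorem — terms weighting binomial(η, h) against matched powers of (-3 + 5) and (-1 + 4) reassemble into ((-3 + 5) + (-1 + 4))^η by the binomial theorem.


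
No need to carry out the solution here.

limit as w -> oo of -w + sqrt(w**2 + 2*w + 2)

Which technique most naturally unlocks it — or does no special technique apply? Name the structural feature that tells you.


Best approach: conjugate multiplication — neither sqrt(w**2 + 2*w + 2) nor w converges alone, so rewrite their difference as a conjugate-rationalized quotient first.


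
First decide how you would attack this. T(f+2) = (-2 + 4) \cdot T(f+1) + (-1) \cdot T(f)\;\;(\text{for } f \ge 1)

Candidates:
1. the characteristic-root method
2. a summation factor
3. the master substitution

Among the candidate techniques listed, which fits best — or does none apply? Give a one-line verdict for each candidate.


Method: the characteristic-root method — try a geometric ansatz r^f: constant coefficients turn the recurrence into one polynomial equation in r.
- the characteristic-root method: yes — fits the structure here.
- a summation factor — a summation factor telescopes one-step recursions; this one carries higher-order memory.
- the master substitution — the recursion steps by a constant offset, so exponential reindexing is pointless.


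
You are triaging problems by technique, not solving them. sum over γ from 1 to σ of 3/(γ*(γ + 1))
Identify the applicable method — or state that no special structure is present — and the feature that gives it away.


Technique: telescoping — 3/(γ*(γ + 1)) decomposes into shift-paired simple fractions; the series telescopes to finitely many boundary pieces.


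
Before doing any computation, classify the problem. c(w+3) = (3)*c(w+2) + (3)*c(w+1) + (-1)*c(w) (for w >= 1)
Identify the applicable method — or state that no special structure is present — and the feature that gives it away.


Method: the characteristic-root method — shift-invariance with fixed coefficients calls for exponential trials; the characteristic polynomial finds every r^w.


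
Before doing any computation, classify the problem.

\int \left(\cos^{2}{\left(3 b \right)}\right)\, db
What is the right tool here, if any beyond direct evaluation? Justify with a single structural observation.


Diagnosis: a trigonometric identity — \cos^{2}{\left(3 b \right)} calls for power reduction: rewrite via double angles before any antiderivative is attempted.


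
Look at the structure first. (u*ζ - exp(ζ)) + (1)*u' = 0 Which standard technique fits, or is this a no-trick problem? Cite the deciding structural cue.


Verdict: a linear integrating factor — u enters only linearly with coefficient ζ; multiply by exp of the integral of ζ and the left side becomes one derivative.
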